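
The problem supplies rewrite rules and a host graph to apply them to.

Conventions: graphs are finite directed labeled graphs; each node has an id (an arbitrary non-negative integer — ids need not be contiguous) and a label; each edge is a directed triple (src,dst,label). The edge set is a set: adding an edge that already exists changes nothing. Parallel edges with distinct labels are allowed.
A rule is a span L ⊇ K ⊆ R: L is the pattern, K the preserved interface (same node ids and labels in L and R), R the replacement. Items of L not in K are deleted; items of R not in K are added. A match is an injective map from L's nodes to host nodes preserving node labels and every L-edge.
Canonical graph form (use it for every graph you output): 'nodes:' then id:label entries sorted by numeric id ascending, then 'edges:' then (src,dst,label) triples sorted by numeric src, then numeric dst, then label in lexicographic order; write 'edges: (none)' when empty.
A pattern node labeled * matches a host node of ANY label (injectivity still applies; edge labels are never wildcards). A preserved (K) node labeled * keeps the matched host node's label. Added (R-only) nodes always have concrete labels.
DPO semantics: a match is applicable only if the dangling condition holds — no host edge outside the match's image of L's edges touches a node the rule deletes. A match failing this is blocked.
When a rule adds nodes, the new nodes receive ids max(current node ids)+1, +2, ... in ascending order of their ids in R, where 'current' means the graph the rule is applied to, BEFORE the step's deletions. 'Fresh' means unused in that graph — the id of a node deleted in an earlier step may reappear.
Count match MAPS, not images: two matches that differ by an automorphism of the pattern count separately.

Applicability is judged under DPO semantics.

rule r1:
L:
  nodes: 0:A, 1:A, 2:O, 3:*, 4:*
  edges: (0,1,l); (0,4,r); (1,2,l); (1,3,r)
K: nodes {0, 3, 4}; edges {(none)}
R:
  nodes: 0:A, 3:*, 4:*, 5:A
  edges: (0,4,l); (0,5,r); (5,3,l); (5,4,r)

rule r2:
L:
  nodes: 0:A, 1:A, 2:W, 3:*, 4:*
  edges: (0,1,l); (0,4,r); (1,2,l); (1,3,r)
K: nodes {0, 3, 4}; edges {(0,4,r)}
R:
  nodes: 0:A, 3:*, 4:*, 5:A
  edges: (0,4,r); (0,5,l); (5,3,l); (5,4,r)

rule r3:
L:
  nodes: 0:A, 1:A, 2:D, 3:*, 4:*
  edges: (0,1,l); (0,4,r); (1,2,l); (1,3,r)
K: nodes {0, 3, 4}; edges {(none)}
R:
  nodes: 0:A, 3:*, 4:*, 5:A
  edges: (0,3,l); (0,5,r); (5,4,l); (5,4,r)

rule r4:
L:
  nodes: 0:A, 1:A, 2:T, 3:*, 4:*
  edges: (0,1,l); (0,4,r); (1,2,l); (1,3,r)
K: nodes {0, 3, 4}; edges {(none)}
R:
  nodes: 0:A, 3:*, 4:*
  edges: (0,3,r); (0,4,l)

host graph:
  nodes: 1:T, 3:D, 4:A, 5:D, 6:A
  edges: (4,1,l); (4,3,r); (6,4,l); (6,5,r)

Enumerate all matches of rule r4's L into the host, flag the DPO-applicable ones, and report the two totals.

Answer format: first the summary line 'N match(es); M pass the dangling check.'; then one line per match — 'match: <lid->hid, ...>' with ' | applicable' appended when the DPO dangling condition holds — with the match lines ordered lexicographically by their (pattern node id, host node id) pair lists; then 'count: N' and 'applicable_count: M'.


1 match(es); 1 pass the dangling check.
match: 0->6, 1->4, 2->1, 3->3, 4->5 | applicable
count: 1
applicable_count: 1


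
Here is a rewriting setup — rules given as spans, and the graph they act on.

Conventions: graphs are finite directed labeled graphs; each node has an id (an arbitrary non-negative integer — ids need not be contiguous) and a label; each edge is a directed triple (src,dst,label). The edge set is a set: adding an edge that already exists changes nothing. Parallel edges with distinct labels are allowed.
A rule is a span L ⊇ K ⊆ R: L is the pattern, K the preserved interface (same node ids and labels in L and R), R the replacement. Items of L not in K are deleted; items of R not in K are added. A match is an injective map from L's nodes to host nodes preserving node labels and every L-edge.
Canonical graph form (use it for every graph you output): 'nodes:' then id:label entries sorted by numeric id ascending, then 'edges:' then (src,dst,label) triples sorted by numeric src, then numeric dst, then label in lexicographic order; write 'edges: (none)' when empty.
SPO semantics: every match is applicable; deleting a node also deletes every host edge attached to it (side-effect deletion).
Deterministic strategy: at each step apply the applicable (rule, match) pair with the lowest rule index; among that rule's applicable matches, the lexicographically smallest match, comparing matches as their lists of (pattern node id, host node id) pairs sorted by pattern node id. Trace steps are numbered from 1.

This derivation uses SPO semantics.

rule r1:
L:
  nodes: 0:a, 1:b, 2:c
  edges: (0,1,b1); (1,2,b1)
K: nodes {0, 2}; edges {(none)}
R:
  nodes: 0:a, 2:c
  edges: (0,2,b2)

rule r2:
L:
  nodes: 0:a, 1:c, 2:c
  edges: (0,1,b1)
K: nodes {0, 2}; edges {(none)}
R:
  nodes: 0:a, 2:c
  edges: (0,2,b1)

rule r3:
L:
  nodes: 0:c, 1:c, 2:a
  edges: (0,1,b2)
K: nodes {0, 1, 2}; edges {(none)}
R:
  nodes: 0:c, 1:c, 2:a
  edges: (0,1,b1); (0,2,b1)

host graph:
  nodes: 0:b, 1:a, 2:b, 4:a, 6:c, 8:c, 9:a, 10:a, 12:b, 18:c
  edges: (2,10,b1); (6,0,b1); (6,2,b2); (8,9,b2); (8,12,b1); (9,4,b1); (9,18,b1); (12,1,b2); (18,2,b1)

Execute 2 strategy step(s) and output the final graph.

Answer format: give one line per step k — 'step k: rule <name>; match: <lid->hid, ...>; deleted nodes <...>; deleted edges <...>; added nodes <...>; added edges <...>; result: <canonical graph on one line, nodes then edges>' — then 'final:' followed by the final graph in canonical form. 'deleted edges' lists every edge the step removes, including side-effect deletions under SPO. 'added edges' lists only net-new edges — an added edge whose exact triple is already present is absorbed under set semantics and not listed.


step 1: rule r2; match: 0->9, 1->18, 2->6; deleted nodes 18; deleted edges (9,18,b1); (18,2,b1); added nodes (none); added edges (9,6,b1); result: nodes: 0:b, 1:a, 2:b, 4:a, 6:c, 8:c, 9:a, 10:a, 12:b edges: (2,10,b1); (6,0,b1); (6,2,b2); (8,9,b2); (8,12,b1); (9,4,b1); (9,6,b1); (12,1,b2)
step 2: rule r2; match: 0->9, 1->6, 2->8; deleted nodes 6; deleted edges (6,0,b1); (6,2,b2); (9,6,b1); added nodes (none); added edges (9,8,b1); result: nodes: 0:b, 1:a, 2:b, 4:a, 8:c, 9:a, 10:a, 12:b edges: (2,10,b1); (8,9,b2); (8,12,b1); (9,4,b1); (9,8,b1); (12,1,b2)
final:
nodes: 0:b, 1:a, 2:b, 4:a, 8:c, 9:a, 10:a, 12:b
edges: (2,10,b1); (8,9,b2); (8,12,b1); (9,4,b1); (9,8,b1); (12,1,b2)


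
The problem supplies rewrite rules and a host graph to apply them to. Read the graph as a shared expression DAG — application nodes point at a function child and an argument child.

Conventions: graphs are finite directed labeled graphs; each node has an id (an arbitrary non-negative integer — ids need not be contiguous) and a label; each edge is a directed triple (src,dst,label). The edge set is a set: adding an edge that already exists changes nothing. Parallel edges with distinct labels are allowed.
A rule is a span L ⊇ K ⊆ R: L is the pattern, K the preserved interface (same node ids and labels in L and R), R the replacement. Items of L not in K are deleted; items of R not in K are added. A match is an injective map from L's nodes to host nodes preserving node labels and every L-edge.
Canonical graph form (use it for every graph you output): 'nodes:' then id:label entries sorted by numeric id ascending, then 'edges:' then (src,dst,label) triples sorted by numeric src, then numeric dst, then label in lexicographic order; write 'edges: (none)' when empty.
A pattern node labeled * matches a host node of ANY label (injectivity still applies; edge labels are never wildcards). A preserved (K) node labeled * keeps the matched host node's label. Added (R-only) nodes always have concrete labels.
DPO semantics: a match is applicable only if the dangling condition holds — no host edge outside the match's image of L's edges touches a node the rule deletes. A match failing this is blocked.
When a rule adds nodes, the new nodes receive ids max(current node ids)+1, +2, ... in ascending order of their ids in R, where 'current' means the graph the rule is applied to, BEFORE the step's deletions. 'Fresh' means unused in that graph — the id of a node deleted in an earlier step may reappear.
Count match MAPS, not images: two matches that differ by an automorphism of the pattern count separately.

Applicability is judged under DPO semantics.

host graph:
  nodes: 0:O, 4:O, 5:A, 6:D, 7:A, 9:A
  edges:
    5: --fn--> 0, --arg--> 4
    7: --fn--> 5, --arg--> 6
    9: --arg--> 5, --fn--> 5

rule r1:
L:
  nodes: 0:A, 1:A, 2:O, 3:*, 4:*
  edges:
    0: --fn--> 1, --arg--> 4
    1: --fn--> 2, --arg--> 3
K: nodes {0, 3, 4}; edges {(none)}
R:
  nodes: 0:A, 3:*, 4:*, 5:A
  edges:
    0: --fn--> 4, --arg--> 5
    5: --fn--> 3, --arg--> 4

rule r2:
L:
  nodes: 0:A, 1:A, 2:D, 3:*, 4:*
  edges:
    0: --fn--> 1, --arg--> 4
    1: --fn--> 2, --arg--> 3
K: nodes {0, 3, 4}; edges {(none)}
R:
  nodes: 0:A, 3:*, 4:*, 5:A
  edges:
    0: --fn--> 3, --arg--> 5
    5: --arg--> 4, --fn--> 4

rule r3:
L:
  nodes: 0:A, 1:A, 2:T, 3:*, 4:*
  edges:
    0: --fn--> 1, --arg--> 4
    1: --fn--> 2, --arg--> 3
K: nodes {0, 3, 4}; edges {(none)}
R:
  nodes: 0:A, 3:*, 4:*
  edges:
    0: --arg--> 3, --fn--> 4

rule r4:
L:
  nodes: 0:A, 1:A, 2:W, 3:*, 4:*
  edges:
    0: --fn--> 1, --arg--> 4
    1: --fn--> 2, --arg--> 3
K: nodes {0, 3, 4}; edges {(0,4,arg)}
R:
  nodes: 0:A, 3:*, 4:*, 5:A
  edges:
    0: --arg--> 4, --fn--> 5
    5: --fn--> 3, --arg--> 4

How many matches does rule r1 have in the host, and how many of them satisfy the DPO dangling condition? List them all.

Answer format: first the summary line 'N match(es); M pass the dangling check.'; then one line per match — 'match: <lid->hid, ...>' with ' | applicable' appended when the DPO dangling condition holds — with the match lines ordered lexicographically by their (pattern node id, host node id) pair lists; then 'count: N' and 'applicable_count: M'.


1 match(es); 0 pass the dangling check.
match: 0->7, 1->5, 2->0, 3->4, 4->6
count: 1
applicable_count: 0


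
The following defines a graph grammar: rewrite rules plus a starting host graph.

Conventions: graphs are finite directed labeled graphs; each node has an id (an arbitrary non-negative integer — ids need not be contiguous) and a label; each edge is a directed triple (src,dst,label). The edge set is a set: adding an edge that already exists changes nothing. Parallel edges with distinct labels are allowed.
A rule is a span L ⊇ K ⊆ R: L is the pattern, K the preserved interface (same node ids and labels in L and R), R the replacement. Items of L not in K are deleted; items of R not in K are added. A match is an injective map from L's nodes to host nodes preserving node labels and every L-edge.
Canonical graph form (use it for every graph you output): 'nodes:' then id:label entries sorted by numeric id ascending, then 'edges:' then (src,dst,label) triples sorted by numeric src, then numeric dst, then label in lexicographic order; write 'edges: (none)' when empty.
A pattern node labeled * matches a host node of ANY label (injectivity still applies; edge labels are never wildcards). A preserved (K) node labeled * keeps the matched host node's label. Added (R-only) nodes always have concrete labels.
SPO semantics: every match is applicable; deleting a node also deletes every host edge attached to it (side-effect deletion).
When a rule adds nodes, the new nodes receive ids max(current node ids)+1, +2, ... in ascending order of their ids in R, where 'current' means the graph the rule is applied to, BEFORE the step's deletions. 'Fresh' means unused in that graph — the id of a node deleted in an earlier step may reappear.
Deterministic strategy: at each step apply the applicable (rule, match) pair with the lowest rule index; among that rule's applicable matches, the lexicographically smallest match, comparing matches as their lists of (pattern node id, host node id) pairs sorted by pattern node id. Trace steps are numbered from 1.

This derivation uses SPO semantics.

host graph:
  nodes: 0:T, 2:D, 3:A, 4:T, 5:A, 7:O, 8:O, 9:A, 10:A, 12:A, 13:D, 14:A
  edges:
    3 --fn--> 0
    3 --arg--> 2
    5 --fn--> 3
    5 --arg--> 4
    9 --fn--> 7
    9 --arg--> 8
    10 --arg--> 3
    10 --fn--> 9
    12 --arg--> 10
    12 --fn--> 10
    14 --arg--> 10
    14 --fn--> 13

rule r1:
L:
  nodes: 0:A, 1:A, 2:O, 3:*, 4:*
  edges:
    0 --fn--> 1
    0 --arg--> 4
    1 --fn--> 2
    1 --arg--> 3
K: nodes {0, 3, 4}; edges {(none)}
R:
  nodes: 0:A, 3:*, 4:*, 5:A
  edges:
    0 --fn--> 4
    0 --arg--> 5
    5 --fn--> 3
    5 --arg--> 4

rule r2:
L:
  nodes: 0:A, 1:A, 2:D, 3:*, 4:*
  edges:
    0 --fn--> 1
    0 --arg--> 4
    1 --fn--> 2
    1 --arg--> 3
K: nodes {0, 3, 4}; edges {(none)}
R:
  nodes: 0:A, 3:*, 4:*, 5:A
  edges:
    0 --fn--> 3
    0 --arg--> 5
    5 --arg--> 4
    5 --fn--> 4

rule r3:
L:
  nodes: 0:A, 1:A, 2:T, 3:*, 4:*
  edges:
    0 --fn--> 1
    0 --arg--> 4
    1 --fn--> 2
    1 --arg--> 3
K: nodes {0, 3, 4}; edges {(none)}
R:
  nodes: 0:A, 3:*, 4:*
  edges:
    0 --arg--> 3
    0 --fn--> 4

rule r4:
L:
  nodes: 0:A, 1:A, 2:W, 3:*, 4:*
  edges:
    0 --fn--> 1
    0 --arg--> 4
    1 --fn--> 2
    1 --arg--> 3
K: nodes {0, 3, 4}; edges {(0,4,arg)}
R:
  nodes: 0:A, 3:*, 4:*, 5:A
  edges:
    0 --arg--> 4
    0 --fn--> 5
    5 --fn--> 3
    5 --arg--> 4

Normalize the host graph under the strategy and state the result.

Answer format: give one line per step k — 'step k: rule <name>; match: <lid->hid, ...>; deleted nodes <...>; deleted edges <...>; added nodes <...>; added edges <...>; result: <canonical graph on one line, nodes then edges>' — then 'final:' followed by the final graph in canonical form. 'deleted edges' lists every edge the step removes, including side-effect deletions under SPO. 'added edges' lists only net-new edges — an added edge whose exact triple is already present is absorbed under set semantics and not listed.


step 1: rule r1; match: 0->10, 1->9, 2->7, 3->8, 4->3; deleted nodes 7, 9; deleted edges (9,7,fn); (9,8,arg); (10,3,arg); (10,9,fn); added nodes 15; added edges (10,3,fn); (10,15,arg); (15,3,arg); (15,8,fn); result: nodes: 0:T, 2:D, 3:A, 4:T, 5:A, 8:O, 10:A, 12:A, 13:D, 14:A, 15:A edges: (3,0,fn); (3,2,arg); (5,3,fn); (5,4,arg); (10,3,fn); (10,15,arg); (12,10,arg); (12,10,fn); (14,10,arg); (14,13,fn); (15,3,arg); (15,8,fn)
step 2: rule r3; match: 0->5, 1->3, 2->0, 3->2, 4->4; deleted nodes 0, 3; deleted edges (3,0,fn); (3,2,arg); (5,3,fn); (5,4,arg); (10,3,fn); (15,3,arg); added nodes (none); added edges (5,2,arg); (5,4,fn); result: nodes: 2:D, 4:T, 5:A, 8:O, 10:A, 12:A, 13:D, 14:A, 15:A edges: (5,2,arg); (5,4,fn); (10,15,arg); (12,10,arg); (12,10,fn); (14,10,arg); (14,13,fn); (15,8,fn)
final:
nodes: 2:D, 4:T, 5:A, 8:O, 10:A, 12:A, 13:D, 14:A, 15:A
edges: (5,2,arg); (5,4,fn); (10,15,arg); (12,10,arg); (12,10,fn); (14,10,arg); (14,13,fn); (15,8,fn)


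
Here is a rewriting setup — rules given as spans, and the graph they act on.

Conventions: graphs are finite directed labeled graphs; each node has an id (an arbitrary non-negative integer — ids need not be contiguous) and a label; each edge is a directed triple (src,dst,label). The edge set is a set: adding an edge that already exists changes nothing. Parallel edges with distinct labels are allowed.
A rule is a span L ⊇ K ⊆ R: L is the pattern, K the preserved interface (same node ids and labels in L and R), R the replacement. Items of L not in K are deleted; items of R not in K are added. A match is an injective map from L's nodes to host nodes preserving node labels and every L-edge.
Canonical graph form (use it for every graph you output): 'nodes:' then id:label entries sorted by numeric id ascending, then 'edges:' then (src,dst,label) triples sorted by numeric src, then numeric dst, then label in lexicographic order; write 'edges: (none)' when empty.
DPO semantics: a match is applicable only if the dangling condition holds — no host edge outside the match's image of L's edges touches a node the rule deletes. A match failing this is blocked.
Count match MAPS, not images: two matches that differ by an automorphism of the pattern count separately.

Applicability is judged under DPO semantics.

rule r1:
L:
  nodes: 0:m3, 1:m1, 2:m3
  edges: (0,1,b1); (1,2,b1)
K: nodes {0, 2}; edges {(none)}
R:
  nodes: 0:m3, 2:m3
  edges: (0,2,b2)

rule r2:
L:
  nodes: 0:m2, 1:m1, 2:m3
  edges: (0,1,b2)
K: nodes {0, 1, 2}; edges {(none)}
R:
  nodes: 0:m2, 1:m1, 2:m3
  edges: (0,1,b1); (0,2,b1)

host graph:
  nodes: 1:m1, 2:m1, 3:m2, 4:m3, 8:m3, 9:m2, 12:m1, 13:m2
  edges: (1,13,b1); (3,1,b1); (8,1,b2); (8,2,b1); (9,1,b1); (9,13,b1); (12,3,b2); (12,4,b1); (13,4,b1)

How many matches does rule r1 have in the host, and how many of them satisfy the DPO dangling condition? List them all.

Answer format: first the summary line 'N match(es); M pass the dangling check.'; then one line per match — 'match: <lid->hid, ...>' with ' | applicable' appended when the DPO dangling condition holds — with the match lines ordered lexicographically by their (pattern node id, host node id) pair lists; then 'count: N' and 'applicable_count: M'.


0 match(es); 0 pass the dangling check.
count: 0
applicable_count: 0


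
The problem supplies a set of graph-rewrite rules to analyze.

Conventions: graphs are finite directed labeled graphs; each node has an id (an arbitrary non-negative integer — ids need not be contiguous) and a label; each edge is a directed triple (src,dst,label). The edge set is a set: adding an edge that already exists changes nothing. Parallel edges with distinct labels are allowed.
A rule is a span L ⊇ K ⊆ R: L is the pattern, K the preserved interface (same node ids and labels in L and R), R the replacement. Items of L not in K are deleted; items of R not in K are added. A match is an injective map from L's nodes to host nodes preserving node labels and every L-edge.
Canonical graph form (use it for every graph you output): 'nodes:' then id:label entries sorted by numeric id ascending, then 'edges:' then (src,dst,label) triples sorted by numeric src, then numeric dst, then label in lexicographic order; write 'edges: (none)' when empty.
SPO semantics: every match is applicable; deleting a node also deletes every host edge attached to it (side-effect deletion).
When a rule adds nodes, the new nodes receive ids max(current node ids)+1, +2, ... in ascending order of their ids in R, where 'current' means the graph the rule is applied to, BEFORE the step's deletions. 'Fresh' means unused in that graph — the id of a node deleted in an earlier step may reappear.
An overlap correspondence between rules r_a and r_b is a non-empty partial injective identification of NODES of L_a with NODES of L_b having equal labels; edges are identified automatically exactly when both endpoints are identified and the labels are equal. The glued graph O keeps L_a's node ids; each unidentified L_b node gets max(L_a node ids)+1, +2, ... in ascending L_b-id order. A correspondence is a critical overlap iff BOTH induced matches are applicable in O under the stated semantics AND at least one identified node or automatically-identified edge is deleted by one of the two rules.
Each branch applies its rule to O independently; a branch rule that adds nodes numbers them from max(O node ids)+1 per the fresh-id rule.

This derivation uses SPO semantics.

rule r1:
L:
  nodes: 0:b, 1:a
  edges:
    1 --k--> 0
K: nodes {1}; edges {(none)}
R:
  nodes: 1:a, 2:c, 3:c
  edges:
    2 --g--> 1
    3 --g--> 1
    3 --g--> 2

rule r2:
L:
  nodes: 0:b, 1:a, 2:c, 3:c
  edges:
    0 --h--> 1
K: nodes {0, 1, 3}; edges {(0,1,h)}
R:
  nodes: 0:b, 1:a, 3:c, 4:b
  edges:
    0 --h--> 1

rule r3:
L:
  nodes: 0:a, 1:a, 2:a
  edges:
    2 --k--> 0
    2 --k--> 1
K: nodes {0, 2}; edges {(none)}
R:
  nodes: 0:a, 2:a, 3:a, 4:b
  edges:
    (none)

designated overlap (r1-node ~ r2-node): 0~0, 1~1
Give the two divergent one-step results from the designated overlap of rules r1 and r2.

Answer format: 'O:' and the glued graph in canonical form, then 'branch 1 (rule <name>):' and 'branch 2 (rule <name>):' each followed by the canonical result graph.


O:
nodes: 0:b, 1:a, 2:c, 3:c
edges: (0,1,h); (1,0,k)
branch 1 (rule r1):
nodes: 1:a, 2:c, 3:c, 4:c, 5:c
edges: (4,1,g); (5,1,g); (5,4,g)
branch 2 (rule r2):
nodes: 0:b, 1:a, 3:c, 4:b
edges: (0,1,h); (1,0,k)


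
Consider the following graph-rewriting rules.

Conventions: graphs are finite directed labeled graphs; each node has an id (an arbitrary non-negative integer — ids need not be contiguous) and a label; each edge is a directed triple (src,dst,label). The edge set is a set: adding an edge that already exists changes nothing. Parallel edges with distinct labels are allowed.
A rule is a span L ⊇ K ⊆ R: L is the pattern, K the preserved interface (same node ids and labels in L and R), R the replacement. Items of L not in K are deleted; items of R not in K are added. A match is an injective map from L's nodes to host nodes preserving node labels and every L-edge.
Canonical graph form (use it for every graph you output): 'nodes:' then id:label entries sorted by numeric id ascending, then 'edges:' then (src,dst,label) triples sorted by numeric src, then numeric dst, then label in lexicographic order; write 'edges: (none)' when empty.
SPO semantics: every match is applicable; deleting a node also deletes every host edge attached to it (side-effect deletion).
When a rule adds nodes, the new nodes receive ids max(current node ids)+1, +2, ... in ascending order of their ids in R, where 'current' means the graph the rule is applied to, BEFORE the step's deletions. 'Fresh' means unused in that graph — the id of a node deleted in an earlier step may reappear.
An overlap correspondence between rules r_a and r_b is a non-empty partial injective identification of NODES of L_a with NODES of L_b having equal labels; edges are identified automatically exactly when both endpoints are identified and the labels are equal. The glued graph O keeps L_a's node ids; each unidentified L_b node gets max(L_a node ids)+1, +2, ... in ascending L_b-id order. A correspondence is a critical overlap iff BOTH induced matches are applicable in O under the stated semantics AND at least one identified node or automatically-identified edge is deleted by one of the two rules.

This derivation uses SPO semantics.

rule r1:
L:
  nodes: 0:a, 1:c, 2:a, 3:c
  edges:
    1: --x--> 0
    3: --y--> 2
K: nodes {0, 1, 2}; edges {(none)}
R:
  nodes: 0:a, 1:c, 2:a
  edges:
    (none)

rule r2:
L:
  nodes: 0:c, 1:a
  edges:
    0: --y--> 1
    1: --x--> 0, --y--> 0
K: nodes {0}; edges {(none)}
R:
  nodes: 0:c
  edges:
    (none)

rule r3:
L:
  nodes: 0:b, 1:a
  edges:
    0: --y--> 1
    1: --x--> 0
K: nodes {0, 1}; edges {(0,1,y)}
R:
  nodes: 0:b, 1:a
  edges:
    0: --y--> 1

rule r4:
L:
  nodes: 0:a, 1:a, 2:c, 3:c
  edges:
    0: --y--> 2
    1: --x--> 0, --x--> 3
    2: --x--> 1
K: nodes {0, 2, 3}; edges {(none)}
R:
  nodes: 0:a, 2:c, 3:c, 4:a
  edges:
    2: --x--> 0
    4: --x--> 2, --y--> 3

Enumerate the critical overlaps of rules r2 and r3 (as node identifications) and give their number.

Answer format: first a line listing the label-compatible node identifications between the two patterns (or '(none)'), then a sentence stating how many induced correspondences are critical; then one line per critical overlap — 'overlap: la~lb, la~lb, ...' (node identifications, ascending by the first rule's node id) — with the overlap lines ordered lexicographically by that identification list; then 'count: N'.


label-compatible node identifications between L(r2) and L(r3): 1~1
1 of the induced correspondences is a critical overlap of r2 and r3.
overlap: 1~1
count: 1


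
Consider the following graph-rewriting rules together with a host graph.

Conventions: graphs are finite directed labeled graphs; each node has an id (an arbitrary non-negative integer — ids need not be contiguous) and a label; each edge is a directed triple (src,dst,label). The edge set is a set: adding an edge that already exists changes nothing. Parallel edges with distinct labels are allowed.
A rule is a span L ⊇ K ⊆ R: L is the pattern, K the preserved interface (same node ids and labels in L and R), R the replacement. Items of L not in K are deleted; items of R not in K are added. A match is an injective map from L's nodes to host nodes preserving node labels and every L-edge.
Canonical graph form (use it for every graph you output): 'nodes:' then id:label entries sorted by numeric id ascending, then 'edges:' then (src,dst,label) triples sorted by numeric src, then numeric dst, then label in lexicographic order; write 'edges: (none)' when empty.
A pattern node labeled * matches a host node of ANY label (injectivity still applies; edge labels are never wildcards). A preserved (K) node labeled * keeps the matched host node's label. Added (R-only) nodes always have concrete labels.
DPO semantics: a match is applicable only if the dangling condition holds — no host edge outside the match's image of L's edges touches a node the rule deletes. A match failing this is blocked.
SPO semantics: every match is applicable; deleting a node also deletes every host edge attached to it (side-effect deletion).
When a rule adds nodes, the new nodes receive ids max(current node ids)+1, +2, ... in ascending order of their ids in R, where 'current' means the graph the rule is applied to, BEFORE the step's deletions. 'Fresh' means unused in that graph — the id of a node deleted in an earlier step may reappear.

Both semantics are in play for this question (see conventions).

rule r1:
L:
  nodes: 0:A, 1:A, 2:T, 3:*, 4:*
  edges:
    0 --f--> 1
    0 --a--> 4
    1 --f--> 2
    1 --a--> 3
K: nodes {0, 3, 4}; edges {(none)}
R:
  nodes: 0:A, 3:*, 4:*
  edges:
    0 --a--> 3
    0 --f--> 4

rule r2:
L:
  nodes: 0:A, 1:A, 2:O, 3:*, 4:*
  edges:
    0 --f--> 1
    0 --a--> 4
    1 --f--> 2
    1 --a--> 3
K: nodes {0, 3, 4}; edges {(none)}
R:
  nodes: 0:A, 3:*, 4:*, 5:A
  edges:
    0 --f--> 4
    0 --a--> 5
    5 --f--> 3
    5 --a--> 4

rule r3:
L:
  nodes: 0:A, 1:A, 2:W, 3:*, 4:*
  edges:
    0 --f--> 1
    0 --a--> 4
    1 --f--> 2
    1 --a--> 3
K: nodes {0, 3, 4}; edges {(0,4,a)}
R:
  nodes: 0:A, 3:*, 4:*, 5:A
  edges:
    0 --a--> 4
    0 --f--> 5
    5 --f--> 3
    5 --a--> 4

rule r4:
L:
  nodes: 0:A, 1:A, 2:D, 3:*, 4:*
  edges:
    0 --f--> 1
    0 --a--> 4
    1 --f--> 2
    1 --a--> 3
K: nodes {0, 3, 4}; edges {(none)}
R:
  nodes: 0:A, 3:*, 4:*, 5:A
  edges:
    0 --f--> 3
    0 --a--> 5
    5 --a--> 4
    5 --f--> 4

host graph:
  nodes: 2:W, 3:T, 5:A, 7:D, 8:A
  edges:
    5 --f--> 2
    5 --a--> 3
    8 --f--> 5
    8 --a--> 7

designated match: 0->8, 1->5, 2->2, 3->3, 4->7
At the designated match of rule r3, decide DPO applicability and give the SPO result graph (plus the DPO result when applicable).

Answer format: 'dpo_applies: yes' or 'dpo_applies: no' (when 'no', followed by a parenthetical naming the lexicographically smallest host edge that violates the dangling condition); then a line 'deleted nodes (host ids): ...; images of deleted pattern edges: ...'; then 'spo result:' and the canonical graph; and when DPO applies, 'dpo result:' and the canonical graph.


dpo_applies: yes
deleted nodes (host ids): 2, 5; images of deleted pattern edges: (5,2,f); (5,3,a); (8,5,f)
spo result:
nodes: 3:T, 7:D, 8:A, 9:A
edges: (8,7,a); (8,9,f); (9,3,f); (9,7,a)
dpo result:
nodes: 3:T, 7:D, 8:A, 9:A
edges: (8,7,a); (8,9,f); (9,3,f); (9,7,a)


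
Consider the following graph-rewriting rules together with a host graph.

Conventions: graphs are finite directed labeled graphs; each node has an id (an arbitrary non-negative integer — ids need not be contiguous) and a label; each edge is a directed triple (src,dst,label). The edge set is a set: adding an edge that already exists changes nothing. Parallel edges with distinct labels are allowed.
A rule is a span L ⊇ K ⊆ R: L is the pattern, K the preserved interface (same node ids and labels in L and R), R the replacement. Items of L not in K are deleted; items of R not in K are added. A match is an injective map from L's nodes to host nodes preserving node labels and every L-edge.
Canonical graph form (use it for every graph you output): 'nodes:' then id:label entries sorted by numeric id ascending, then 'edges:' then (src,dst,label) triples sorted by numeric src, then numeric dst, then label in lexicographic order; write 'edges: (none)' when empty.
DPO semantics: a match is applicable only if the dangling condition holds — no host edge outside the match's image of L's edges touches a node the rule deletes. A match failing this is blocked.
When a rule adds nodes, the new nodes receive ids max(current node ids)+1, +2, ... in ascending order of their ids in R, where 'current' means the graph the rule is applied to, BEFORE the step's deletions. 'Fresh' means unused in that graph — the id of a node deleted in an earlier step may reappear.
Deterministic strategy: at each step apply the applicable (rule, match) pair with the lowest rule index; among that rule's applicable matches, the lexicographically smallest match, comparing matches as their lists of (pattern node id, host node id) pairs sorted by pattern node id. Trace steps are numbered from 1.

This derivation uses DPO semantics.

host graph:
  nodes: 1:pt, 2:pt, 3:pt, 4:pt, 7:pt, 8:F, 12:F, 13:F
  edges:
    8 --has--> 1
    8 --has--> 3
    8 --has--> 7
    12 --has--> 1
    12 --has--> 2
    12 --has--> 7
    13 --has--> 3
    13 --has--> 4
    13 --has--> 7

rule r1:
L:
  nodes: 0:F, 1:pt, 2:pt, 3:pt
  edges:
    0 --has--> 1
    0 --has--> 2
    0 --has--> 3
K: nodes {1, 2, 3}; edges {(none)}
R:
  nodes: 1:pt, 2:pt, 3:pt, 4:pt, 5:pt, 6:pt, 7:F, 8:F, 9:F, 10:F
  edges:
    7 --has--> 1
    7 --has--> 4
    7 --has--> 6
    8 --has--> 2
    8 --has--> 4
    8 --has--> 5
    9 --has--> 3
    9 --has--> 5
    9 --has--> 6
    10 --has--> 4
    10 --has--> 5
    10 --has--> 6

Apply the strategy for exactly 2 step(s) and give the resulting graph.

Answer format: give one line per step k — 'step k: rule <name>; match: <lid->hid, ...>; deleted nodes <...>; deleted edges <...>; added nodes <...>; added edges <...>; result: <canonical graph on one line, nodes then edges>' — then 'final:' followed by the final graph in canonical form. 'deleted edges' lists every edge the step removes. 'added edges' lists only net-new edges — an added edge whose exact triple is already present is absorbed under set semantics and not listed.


step 1: rule r1; match: 0->8, 1->1, 2->3, 3->7; deleted nodes 8; deleted edges (8,1,has); (8,3,has); (8,7,has); added nodes 14, 15, 16, 17, 18, 19, 20; added edges (17,1,has); (17,14,has); (17,16,has); (18,3,has); (18,14,has); (18,15,has); (19,7,has); (19,15,has); (19,16,has); (20,14,has); (20,15,has); (20,16,has); result: nodes: 1:pt, 2:pt, 3:pt, 4:pt, 7:pt, 12:F, 13:F, 14:pt, 15:pt, 16:pt, 17:F, 18:F, 19:F, 20:F edges: (12,1,has); (12,2,has); (12,7,has); (13,3,has); (13,4,has); (13,7,has); (17,1,has); (17,14,has); (17,16,has); (18,3,has); (18,14,has); (18,15,has); (19,7,has); (19,15,has); (19,16,has); (20,14,has); (20,15,has); (20,16,has)
step 2: rule r1; match: 0->12, 1->1, 2->2, 3->7; deleted nodes 12; deleted edges (12,1,has); (12,2,has); (12,7,has); added nodes 21, 22, 23, 24, 25, 26, 27; added edges (24,1,has); (24,21,has); (24,23,has); (25,2,has); (25,21,has); (25,22,has); (26,7,has); (26,22,has); (26,23,has); (27,21,has); (27,22,has); (27,23,has); result: nodes: 1:pt, 2:pt, 3:pt, 4:pt, 7:pt, 13:F, 14:pt, 15:pt, 16:pt, 17:F, 18:F, 19:F, 20:F, 21:pt, 22:pt, 23:pt, 24:F, 25:F, 26:F, 27:F edges: (13,3,has); (13,4,has); (13,7,has); (17,1,has); (17,14,has); (17,16,has); (18,3,has); (18,14,has); (18,15,has); (19,7,has); (19,15,has); (19,16,has); (20,14,has); (20,15,has); (20,16,has); (24,1,has); (24,21,has); (24,23,has); (25,2,has); (25,21,has); (25,22,has); (26,7,has); (26,22,has); (26,23,has); (27,21,has); (27,22,has); (27,23,has)
final:
nodes: 1:pt, 2:pt, 3:pt, 4:pt, 7:pt, 13:F, 14:pt, 15:pt, 16:pt, 17:F, 18:F, 19:F, 20:F, 21:pt, 22:pt, 23:pt, 24:F, 25:F, 26:F, 27:F
edges: (13,3,has); (13,4,has); (13,7,has); (17,1,has); (17,14,has); (17,16,has); (18,3,has); (18,14,has); (18,15,has); (19,7,has); (19,15,has); (19,16,has); (20,14,has); (20,15,has); (20,16,has); (24,1,has); (24,21,has); (24,23,has); (25,2,has); (25,21,has); (25,22,has); (26,7,has); (26,22,has); (26,23,has); (27,21,has); (27,22,has); (27,23,has)


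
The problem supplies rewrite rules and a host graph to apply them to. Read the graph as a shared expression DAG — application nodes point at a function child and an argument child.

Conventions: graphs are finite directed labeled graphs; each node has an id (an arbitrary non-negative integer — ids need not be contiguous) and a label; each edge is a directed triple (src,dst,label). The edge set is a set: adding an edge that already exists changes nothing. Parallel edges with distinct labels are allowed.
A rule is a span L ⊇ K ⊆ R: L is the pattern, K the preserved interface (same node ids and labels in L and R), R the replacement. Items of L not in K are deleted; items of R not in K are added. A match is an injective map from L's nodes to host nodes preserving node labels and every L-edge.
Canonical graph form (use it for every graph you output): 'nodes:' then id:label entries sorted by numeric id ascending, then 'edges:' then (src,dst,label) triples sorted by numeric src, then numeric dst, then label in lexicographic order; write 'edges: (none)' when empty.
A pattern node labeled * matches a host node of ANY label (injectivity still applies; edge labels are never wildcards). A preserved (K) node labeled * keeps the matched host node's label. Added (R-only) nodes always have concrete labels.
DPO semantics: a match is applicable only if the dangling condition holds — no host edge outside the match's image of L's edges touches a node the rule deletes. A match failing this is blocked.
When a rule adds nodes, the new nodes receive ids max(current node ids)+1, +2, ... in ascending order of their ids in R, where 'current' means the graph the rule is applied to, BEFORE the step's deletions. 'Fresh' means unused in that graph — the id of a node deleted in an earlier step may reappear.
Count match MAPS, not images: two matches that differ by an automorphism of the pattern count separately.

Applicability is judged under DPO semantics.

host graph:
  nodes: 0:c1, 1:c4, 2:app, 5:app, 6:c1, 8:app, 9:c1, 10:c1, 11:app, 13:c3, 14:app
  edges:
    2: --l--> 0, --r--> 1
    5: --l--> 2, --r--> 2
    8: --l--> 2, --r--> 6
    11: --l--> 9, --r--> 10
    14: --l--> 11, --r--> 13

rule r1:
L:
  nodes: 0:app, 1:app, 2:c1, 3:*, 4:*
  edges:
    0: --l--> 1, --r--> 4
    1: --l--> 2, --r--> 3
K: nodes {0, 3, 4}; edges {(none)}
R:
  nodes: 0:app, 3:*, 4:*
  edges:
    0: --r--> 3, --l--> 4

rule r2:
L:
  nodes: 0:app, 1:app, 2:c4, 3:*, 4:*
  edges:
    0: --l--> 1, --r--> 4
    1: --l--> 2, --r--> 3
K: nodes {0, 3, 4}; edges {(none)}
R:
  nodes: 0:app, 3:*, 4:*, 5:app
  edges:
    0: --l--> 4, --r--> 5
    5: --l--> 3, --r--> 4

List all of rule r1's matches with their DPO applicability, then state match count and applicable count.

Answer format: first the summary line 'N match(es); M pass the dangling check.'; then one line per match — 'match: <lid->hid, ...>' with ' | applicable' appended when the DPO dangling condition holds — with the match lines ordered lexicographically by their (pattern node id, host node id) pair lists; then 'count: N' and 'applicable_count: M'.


2 match(es); 1 pass the dangling check.
match: 0->8, 1->2, 2->0, 3->1, 4->6
match: 0->14, 1->11, 2->9, 3->10, 4->13 | applicable
count: 2
applicable_count: 1


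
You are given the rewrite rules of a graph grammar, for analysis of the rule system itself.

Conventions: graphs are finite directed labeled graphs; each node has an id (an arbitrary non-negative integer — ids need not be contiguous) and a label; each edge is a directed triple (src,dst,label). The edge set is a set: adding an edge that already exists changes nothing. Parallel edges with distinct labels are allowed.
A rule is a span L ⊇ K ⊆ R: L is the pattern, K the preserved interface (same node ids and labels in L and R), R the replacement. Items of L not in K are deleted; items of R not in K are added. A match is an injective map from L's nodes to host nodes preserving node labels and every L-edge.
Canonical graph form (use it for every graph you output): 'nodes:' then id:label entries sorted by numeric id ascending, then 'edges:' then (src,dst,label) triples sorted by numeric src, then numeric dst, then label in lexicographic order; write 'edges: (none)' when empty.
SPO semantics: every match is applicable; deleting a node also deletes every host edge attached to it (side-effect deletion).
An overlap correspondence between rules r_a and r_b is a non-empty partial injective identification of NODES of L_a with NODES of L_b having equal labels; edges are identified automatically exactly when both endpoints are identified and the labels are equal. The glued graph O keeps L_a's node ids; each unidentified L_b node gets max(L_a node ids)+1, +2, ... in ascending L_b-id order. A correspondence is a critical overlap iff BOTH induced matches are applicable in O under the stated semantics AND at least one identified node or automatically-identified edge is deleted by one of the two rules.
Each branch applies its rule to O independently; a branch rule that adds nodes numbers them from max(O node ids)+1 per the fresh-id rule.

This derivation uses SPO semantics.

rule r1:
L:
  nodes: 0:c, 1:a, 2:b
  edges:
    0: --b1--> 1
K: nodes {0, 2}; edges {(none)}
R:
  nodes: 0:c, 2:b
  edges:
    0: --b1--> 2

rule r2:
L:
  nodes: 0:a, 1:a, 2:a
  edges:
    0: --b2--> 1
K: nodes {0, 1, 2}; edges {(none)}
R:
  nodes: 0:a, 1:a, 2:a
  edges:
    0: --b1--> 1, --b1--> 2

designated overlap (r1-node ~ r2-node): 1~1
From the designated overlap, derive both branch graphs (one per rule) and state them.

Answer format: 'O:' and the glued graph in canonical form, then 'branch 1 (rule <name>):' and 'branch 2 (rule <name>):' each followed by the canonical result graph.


O:
nodes: 0:c, 1:a, 2:b, 3:a, 4:a
edges: (0,1,b1); (3,1,b2)
branch 1 (rule r1):
nodes: 0:c, 2:b, 3:a, 4:a
edges: (0,2,b1)
branch 2 (rule r2):
nodes: 0:c, 1:a, 2:b, 3:a, 4:a
edges: (0,1,b1); (3,1,b1); (3,4,b1)


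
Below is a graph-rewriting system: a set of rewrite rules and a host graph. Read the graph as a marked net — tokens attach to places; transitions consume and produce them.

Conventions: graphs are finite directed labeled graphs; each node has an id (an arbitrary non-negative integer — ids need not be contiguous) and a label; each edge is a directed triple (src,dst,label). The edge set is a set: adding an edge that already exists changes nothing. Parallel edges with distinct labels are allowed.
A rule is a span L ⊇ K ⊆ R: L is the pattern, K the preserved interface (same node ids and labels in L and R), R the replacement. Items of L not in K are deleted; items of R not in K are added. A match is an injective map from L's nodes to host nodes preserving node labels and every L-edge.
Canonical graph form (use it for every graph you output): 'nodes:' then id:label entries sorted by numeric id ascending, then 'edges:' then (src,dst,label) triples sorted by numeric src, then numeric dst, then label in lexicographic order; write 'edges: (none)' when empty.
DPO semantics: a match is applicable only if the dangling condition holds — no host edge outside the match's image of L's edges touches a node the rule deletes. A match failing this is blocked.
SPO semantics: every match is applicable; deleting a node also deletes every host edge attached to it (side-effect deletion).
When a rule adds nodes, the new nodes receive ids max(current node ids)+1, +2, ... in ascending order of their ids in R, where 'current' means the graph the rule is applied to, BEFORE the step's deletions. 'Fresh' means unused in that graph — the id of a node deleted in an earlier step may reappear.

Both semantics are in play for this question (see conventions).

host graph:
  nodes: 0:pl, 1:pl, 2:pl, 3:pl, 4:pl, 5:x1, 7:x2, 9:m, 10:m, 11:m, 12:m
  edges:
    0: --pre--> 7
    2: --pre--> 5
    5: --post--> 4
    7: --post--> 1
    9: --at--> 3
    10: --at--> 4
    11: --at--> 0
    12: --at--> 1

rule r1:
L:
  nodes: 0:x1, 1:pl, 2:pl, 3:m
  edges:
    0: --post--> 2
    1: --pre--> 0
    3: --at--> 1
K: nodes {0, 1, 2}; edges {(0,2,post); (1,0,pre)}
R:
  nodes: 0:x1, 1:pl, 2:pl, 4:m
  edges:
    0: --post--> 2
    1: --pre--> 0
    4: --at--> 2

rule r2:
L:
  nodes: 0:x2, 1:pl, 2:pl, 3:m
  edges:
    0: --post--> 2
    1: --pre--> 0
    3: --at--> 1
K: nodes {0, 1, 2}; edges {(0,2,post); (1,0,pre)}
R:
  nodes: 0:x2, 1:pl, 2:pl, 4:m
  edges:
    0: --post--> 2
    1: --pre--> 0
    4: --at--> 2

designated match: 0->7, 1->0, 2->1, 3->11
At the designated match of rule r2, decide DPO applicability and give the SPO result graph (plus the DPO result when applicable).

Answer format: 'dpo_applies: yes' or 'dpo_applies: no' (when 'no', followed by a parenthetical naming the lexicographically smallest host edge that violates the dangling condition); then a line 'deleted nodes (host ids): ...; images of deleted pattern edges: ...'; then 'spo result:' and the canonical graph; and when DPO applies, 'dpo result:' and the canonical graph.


dpo_applies: yes
deleted nodes (host ids): 11; images of deleted pattern edges: (11,0,at)
spo result:
nodes: 0:pl, 1:pl, 2:pl, 3:pl, 4:pl, 5:x1, 7:x2, 9:m, 10:m, 12:m, 13:m
edges: (0,7,pre); (2,5,pre); (5,4,post); (7,1,post); (9,3,at); (10,4,at); (12,1,at); (13,1,at)
dpo result:
nodes: 0:pl, 1:pl, 2:pl, 3:pl, 4:pl, 5:x1, 7:x2, 9:m, 10:m, 12:m, 13:m
edges: (0,7,pre); (2,5,pre); (5,4,post); (7,1,post); (9,3,at); (10,4,at); (12,1,at); (13,1,at)
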